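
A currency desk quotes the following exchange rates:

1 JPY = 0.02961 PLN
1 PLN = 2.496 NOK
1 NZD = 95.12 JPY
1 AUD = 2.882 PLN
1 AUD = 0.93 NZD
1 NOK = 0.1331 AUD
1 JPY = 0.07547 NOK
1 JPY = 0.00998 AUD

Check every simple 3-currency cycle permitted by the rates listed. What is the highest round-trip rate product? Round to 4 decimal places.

NOK→AUD→PLN→NOK: 0.1331 × 2.882 × 2.496 = 0.95745
NZD→JPY→AUD→NZD: 95.12 × 0.00998 × 0.93 = 0.88285
Maximum is NOK→AUD→PLN→NOK at 0.9575; no arbitrage — every cycle loses value.

0.9575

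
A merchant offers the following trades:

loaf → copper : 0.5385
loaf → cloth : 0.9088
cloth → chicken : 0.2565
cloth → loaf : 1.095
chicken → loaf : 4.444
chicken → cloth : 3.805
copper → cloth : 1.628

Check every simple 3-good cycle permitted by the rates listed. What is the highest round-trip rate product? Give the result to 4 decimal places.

loaf→cloth→chicken→loaf: 0.9088 × 0.2565 × 4.444 = 1.03593
loaf→copper→cloth→loaf: 0.5385 × 1.628 × 1.095 = 0.95996
Maximum is loaf→cloth→chicken→loaf at 1.0359; arbitrage exists.

1.0359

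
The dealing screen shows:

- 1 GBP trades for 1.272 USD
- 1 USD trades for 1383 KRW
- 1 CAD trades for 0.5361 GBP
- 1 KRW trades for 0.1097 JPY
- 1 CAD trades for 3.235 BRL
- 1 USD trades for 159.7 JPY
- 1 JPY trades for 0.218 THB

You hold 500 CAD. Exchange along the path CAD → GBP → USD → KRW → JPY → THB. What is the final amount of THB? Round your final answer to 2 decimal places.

500 CAD × 0.5361 = 268.05 GBP
268.05 GBP × 1.272 = 340.9596 USD
340.9596 USD × 1383 = 471547.1268 KRW
471547.1268 KRW × 0.1097 = 51728.71980996 JPY
51728.71980996 JPY × 0.218 = 11276.86091857128 THB

11276.86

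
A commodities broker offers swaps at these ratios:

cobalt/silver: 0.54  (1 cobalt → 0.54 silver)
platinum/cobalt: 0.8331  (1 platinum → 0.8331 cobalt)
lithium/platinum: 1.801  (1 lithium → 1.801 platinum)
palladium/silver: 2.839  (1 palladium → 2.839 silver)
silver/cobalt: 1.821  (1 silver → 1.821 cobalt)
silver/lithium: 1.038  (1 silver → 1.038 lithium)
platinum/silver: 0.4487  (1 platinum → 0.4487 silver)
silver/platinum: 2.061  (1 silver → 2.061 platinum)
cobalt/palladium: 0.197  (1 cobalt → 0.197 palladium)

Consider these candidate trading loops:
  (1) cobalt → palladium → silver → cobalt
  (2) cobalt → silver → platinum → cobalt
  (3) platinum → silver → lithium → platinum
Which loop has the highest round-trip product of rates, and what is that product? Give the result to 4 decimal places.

1.0185

(1) 0.197 × 2.839 × 1.821 = 1.01845
(2) 0.54 × 2.061 × 0.8331 = 0.92719
(3) 0.4487 × 1.038 × 1.801 = 0.83882
Highest is cycle (1) at 1.0185 (>1, arbitrage).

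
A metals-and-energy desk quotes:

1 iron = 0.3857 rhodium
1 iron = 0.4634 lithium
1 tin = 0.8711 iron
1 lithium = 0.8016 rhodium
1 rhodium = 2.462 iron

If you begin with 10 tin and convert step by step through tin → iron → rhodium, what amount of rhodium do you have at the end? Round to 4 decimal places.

3.3598

10 tin × 0.8711 = 8.711 iron
8.711 iron × 0.3857 = 3.3598327 rhodium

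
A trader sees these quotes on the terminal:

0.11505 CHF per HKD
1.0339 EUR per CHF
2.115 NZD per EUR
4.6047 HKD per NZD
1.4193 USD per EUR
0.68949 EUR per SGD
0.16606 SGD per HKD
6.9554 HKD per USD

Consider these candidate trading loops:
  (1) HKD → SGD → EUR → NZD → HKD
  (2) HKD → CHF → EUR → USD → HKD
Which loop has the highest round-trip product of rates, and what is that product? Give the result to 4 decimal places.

1.1743

(1) 0.16606 × 0.68949 × 2.115 × 4.6047 = 1.11508
(2) 0.11505 × 1.0339 × 1.4193 × 6.9554 = 1.17425
Highest is cycle (2) at 1.1743 (>1, arbitrage).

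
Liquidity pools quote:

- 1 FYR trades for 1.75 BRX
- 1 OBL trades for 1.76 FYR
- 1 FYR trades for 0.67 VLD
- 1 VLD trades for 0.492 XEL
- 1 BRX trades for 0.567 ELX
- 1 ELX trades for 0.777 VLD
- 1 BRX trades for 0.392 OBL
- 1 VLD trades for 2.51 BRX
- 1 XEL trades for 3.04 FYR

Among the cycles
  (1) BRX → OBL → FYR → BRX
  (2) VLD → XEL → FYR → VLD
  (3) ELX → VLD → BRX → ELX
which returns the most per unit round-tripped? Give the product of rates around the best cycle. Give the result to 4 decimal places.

(1) 0.392 × 1.76 × 1.75 = 1.20736
(2) 0.492 × 3.04 × 0.67 = 1.00211
(3) 0.777 × 2.51 × 0.567 = 1.10580
Highest is cycle (1) at 1.2074 (>1, arbitrage).

1.2074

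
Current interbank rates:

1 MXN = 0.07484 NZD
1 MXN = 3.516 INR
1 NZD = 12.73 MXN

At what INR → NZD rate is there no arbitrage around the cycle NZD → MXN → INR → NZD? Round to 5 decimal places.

0.02234

Known legs of the cycle: 12.73 × 3.516 = 44.75868
For no arbitrage the full-cycle product must be 1, so the missing rate is 1 / 44.75868 ≈ 0.0223420.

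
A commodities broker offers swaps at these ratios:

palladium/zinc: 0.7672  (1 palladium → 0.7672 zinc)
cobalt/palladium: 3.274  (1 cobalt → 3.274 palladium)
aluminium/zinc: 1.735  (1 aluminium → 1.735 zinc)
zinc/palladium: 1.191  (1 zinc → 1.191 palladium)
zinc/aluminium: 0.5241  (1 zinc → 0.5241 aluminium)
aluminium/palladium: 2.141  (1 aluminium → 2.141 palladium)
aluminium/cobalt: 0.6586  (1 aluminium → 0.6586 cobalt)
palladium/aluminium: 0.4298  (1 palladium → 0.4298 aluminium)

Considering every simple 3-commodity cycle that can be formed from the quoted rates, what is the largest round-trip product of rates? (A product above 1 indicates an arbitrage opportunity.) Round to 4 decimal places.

palladium→aluminium→cobalt→palladium: 0.4298 × 0.6586 × 3.274 = 0.92676
palladium→aluminium→zinc→palladium: 0.4298 × 1.735 × 1.191 = 0.88813
palladium→zinc→aluminium→palladium: 0.7672 × 0.5241 × 2.141 = 0.86087
Maximum is palladium→aluminium→cobalt→palladium at 0.9268; no arbitrage — every cycle loses value.

0.9268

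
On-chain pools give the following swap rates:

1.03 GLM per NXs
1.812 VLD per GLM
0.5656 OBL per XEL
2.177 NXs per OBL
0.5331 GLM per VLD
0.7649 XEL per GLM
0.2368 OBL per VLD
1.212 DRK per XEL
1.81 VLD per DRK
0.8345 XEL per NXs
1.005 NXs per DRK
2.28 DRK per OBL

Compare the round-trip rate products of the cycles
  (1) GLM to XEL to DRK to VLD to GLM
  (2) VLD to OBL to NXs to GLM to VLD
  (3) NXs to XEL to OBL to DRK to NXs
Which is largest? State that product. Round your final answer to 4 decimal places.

(1) 0.7649 × 1.212 × 1.81 × 0.5331 = 0.89453
(2) 0.2368 × 2.177 × 1.03 × 1.812 = 0.96213
(3) 0.8345 × 0.5656 × 2.28 × 1.005 = 1.08153
Highest is cycle (3) at 1.0815 (>1, arbitrage).

1.0815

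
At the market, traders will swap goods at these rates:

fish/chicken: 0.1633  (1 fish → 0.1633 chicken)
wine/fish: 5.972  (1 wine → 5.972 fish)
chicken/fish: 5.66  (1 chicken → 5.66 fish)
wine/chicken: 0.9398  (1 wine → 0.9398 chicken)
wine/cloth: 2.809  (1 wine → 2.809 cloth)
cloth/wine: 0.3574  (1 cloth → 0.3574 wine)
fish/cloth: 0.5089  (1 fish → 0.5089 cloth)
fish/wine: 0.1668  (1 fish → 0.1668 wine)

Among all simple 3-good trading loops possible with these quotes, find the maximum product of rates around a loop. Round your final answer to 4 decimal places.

1.0862

fish→cloth→wine→fish: 0.5089 × 0.3574 × 5.972 = 1.08619
fish→wine→chicken→fish: 0.1668 × 0.9398 × 5.66 = 0.88725
Maximum is fish→cloth→wine→fish at 1.0862; arbitrage exists.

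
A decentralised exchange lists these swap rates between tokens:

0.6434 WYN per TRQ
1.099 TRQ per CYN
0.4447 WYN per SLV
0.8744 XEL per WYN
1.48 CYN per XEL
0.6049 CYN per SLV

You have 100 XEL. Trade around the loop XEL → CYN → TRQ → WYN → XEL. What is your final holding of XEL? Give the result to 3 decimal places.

91.506

100 XEL × 1.48 = 148 CYN
148 CYN × 1.099 = 162.652 TRQ
162.652 TRQ × 0.6434 = 104.6502968 WYN
104.6502968 WYN × 0.8744 = 91.50621952192 XEL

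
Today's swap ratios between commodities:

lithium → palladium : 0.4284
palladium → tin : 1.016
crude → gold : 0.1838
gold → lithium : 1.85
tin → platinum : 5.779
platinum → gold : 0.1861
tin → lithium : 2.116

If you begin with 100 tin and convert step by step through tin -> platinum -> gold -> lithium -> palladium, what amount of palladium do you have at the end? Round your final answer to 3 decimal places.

85.235

100 tin × 5.779 = 577.9 platinum
577.9 platinum × 0.1861 = 107.54719 gold
107.54719 gold × 1.85 = 198.9623015 lithium
198.9623015 lithium × 0.4284 = 85.2354499626 palladium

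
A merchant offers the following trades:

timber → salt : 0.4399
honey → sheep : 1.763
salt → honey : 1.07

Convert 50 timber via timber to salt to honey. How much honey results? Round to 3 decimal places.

50 timber × 0.4399 = 21.995 salt
21.995 salt × 1.07 = 23.53465 honey

23.535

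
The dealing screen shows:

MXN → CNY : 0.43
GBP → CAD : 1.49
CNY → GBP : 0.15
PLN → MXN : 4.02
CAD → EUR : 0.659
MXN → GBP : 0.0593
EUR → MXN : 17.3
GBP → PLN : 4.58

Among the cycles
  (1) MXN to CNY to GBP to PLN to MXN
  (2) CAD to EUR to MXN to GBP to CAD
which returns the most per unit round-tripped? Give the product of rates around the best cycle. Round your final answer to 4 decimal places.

(1) 0.43 × 0.15 × 4.58 × 4.02 = 1.18755
(2) 0.659 × 17.3 × 0.0593 × 1.49 = 1.00733
Highest is cycle (1) at 1.1875 (>1, arbitrage).

1.1875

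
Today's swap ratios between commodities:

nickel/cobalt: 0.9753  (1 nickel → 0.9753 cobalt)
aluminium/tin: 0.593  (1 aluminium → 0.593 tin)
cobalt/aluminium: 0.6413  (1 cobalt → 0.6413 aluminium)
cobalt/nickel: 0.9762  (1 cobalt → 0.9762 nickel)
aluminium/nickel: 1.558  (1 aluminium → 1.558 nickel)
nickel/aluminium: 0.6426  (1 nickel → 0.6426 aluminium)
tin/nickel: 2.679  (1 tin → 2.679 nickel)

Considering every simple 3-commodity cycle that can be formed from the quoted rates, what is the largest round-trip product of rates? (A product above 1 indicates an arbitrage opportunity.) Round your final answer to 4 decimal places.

nickel→aluminium→tin→nickel: 0.6426 × 0.593 × 2.679 = 1.02086
nickel→cobalt→aluminium→nickel: 0.9753 × 0.6413 × 1.558 = 0.97447
Maximum is nickel→aluminium→tin→nickel at 1.0209; arbitrage exists.

1.0209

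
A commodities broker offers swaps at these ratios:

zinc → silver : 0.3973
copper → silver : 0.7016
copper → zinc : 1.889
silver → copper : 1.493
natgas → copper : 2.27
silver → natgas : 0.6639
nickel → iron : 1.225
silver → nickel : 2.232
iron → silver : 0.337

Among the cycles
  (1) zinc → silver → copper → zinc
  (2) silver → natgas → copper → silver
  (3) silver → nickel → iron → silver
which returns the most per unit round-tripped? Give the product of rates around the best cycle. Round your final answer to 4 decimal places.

(1) 0.3973 × 1.493 × 1.889 = 1.12050
(2) 0.6639 × 2.27 × 0.7016 = 1.05735
(3) 2.232 × 1.225 × 0.337 = 0.92143
Highest is cycle (1) at 1.1205 (>1, arbitrage).

1.1205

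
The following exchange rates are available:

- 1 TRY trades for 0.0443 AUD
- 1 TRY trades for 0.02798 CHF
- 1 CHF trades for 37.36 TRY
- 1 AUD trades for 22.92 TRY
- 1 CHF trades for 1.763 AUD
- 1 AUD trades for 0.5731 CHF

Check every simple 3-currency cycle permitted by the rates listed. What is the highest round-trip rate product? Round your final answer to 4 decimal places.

TRY→CHF→AUD→TRY: 0.02798 × 1.763 × 22.92 = 1.13061
TRY→AUD→CHF→TRY: 0.0443 × 0.5731 × 37.36 = 0.94851
Maximum is TRY→CHF→AUD→TRY at 1.1306; arbitrage exists.

1.1306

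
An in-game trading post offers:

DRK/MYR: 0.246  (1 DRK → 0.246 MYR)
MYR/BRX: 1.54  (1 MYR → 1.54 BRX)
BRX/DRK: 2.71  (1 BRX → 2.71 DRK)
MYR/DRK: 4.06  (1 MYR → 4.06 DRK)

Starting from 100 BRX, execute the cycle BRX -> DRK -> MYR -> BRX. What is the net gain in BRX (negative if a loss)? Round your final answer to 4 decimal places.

100 BRX × 2.71 = 271 DRK
271 DRK × 0.246 = 66.666 MYR
66.666 MYR × 1.54 = 102.66564 BRX
Net change: 102.66564 − 100 = 2.66564 BRX

2.6656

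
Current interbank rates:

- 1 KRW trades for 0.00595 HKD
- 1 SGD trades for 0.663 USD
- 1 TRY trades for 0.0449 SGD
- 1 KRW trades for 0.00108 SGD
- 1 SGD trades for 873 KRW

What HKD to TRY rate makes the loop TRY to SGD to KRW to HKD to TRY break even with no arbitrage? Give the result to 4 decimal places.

4.2877

Known legs of the cycle: 0.0449 × 873 × 0.00595 = 0.233226315
For no arbitrage the full-cycle product must be 1, so the missing rate is 1 / 0.233226315 ≈ 4.287681.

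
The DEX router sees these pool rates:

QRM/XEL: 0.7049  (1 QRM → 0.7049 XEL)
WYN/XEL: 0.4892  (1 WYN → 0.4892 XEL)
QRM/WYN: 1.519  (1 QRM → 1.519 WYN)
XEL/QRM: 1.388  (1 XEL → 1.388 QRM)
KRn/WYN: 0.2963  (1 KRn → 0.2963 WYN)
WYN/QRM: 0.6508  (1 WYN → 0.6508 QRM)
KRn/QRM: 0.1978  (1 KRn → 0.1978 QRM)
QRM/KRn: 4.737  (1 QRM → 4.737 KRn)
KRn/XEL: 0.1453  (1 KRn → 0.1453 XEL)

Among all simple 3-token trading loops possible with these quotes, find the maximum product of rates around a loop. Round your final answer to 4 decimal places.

WYN→XEL→QRM→WYN: 0.4892 × 1.388 × 1.519 = 1.03142
KRn→XEL→QRM→KRn: 0.1453 × 1.388 × 4.737 = 0.95534
KRn→WYN→QRM→KRn: 0.2963 × 0.6508 × 4.737 = 0.91345
Maximum is WYN→XEL→QRM→WYN at 1.0314; arbitrage exists.

1.0314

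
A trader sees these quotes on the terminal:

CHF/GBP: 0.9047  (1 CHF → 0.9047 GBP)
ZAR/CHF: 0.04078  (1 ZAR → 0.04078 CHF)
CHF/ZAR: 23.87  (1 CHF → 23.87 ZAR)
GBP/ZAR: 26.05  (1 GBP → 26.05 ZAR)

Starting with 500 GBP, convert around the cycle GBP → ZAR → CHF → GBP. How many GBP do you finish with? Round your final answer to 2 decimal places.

500 GBP × 26.05 = 13025 ZAR
13025 ZAR × 0.04078 = 531.1595 CHF
531.1595 CHF × 0.9047 = 480.53999965 GBP

480.54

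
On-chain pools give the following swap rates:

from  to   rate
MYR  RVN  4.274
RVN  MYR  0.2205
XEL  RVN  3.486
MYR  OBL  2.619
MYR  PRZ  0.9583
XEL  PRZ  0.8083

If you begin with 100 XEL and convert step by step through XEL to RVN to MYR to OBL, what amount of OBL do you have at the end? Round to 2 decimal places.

201.31

100 XEL × 3.486 = 348.6 RVN
348.6 RVN × 0.2205 = 76.8663 MYR
76.8663 MYR × 2.619 = 201.3128397 OBL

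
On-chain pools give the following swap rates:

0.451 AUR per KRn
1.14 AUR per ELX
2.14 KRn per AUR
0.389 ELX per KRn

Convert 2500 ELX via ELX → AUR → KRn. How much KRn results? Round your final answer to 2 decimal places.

6099.00

2500 ELX × 1.14 = 2850 AUR
2850 AUR × 2.14 = 6099 KRn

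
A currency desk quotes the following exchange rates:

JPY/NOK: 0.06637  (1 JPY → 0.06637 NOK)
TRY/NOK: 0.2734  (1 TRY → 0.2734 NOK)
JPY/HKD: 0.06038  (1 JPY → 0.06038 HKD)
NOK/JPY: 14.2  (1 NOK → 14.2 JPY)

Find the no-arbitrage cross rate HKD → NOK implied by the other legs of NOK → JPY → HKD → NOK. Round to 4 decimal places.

Known legs of the cycle: 14.2 × 0.06038 = 0.857396
For no arbitrage the full-cycle product must be 1, so the missing rate is 1 / 0.857396 ≈ 1.166322.

1.1663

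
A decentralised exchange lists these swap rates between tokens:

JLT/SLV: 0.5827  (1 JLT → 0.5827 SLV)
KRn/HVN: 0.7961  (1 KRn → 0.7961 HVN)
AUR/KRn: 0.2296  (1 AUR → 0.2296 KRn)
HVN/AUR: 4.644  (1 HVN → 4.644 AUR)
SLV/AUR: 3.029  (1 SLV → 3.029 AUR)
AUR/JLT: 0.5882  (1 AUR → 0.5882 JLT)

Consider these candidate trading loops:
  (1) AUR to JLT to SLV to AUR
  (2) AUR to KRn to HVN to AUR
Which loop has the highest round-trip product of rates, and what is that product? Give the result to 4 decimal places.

(1) 0.5882 × 0.5827 × 3.029 = 1.03817
(2) 0.2296 × 0.7961 × 4.644 = 0.84885
Highest is cycle (1) at 1.0382 (>1, arbitrage).

1.0382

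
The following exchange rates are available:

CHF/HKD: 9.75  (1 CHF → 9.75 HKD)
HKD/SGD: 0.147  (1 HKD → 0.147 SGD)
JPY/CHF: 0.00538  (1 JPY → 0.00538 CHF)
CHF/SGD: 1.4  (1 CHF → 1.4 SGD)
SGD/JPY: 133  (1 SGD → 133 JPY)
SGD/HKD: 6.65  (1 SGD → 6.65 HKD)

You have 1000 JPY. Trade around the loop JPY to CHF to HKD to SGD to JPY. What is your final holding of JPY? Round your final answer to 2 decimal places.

1000 JPY × 0.00538 = 5.38 CHF
5.38 CHF × 9.75 = 52.455 HKD
52.455 HKD × 0.147 = 7.710885 SGD
7.710885 SGD × 133 = 1025.547705 JPY

1025.55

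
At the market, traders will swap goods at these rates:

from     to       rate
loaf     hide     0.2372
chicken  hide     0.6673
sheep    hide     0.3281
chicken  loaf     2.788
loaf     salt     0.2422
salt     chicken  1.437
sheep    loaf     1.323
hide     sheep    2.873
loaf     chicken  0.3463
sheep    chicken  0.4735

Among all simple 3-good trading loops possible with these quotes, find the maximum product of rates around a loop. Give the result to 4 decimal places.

loaf→salt→chicken→loaf: 0.2422 × 1.437 × 2.788 = 0.97034
sheep→chicken→hide→sheep: 0.4735 × 0.6673 × 2.873 = 0.90777
loaf→hide→sheep→loaf: 0.2372 × 2.873 × 1.323 = 0.90159
Maximum is loaf→salt→chicken→loaf at 0.9703; no arbitrage — every cycle loses value.

0.9703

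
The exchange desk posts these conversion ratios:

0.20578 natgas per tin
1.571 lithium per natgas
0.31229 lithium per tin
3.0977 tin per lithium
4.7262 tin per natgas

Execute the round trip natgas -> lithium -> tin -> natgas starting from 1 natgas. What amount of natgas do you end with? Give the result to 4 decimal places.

1 natgas × 1.571 = 1.571 lithium
1.571 lithium × 3.0977 = 4.8664867 tin
4.8664867 tin × 0.20578 = 1.001425633126 natgas

1.0014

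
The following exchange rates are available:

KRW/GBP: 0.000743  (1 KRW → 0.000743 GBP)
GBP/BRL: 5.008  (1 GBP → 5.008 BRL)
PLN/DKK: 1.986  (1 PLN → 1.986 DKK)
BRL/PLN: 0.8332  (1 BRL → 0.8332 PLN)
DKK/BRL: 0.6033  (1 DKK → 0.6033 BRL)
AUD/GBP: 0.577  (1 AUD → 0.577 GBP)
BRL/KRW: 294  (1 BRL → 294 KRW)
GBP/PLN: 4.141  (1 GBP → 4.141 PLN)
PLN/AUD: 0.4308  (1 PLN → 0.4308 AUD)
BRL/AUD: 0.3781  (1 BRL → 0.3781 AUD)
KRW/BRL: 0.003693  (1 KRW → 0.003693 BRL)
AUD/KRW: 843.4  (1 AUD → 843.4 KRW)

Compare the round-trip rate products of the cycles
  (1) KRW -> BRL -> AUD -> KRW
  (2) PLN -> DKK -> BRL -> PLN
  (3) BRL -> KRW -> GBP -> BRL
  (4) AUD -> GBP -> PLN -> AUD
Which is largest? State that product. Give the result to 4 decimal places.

1.1777

(1) 0.003693 × 0.3781 × 843.4 = 1.17766
(2) 1.986 × 0.6033 × 0.8332 = 0.99830
(3) 294 × 0.000743 × 5.008 = 1.09396
(4) 0.577 × 4.141 × 0.4308 = 1.02933
Highest is cycle (1) at 1.1777 (>1, arbitrage).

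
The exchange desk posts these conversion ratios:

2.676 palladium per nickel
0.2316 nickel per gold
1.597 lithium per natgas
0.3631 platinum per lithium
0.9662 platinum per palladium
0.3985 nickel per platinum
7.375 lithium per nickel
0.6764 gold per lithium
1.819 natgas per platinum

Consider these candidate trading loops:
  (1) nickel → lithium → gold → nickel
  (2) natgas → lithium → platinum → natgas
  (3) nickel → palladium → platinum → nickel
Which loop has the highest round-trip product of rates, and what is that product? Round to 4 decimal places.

(1) 7.375 × 0.6764 × 0.2316 = 1.15533
(2) 1.597 × 0.3631 × 1.819 = 1.05478
(3) 2.676 × 0.9662 × 0.3985 = 1.03034
Highest is cycle (1) at 1.1553 (>1, arbitrage).

1.1553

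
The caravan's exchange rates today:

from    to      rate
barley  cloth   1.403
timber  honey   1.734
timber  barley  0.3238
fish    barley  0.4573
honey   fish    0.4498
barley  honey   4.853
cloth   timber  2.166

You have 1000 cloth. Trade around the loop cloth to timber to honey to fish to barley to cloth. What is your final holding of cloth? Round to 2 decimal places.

1083.89

1000 cloth × 2.166 = 2166 timber
2166 timber × 1.734 = 3755.844 honey
3755.844 honey × 0.4498 = 1689.3786312 fish
1689.3786312 fish × 0.4573 = 772.55284804776 barley
772.55284804776 barley × 1.403 = 1083.89164581100728 cloth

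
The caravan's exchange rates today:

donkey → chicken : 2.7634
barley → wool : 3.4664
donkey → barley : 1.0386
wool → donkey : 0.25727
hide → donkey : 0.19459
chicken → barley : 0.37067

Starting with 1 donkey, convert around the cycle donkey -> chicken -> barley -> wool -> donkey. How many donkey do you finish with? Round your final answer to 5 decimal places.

1 donkey × 2.7634 = 2.7634 chicken
2.7634 chicken × 0.37067 = 1.024309478 barley
1.024309478 barley × 3.4664 = 3.5506663745392 wool
3.5506663745392 wool × 0.25727 = 0.913479938177699984 donkey

0.91348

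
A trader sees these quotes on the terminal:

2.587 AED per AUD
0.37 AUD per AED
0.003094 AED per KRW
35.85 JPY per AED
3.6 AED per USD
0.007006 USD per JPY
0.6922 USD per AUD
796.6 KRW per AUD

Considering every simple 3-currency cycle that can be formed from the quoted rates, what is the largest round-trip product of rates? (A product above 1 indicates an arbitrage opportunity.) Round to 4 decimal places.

USD→AED→AUD→USD: 3.6 × 0.37 × 0.6922 = 0.92201
AED→AUD→KRW→AED: 0.37 × 796.6 × 0.003094 = 0.91193
JPY→USD→AED→JPY: 0.007006 × 3.6 × 35.85 = 0.90419
Maximum is USD→AED→AUD→USD at 0.9220; no arbitrage — every cycle loses value.

0.9220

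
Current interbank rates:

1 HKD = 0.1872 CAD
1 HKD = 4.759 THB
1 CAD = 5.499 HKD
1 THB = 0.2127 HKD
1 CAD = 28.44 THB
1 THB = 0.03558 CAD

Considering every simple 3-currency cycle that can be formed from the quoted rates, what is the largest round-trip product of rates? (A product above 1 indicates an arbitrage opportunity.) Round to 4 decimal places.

CAD→THB→HKD→CAD: 28.44 × 0.2127 × 0.1872 = 1.13241
CAD→HKD→THB→CAD: 5.499 × 4.759 × 0.03558 = 0.93112
Maximum is CAD→THB→HKD→CAD at 1.1324; arbitrage exists.

1.1324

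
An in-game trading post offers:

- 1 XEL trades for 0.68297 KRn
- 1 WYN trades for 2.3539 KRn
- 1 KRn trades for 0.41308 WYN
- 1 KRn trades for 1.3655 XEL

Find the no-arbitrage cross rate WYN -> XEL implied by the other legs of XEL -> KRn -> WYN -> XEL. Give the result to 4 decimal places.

Known legs of the cycle: 0.68297 × 0.41308 = 0.2821212476
For no arbitrage the full-cycle product must be 1, so the missing rate is 1 / 0.2821212476 ≈ 3.544575.

3.5446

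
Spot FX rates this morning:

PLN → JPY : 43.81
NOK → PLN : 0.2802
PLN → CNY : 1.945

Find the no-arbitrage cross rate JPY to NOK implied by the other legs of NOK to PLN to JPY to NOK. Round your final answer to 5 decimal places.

Known legs of the cycle: 0.2802 × 43.81 = 12.275562
For no arbitrage the full-cycle product must be 1, so the missing rate is 1 / 12.275562 ≈ 0.0814627.

0.08146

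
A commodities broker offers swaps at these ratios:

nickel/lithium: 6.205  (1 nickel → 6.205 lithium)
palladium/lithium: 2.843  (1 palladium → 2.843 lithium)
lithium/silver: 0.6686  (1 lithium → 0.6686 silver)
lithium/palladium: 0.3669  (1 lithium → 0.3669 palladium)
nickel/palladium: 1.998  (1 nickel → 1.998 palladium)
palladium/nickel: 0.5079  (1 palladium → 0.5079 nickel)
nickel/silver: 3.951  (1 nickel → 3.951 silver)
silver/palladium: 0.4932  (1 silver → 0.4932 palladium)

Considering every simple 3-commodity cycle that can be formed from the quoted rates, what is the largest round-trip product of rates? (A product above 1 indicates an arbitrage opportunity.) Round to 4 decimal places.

1.1563

nickel→lithium→palladium→nickel: 6.205 × 0.3669 × 0.5079 = 1.15629
nickel→silver→palladium→nickel: 3.951 × 0.4932 × 0.5079 = 0.98971
palladium→lithium→silver→palladium: 2.843 × 0.6686 × 0.4932 = 0.93749
Maximum is nickel→lithium→palladium→nickel at 1.1563; arbitrage exists.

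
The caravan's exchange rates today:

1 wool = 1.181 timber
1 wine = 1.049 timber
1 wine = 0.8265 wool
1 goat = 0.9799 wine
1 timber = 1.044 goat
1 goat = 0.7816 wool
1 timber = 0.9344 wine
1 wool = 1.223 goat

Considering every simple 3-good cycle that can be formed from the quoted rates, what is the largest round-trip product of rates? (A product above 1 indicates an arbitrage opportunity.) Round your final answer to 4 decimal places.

goat→wine→timber→goat: 0.9799 × 1.049 × 1.044 = 1.07314
goat→wine→wool→goat: 0.9799 × 0.8265 × 1.223 = 0.99049
goat→wool→timber→goat: 0.7816 × 1.181 × 1.044 = 0.96368
timber→wine→wool→timber: 0.9344 × 0.8265 × 1.181 = 0.91206
Maximum is goat→wine→timber→goat at 1.0731; arbitrage exists.

1.0731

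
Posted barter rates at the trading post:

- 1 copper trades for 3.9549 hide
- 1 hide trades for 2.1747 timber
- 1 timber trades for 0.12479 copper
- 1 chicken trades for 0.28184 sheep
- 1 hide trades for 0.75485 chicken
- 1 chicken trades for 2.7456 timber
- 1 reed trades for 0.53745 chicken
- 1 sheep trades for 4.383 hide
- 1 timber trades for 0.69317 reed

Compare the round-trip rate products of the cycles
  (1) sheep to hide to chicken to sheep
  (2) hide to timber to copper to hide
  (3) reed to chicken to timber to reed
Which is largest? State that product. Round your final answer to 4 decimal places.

(1) 4.383 × 0.75485 × 0.28184 = 0.93247
(2) 2.1747 × 0.12479 × 3.9549 = 1.07328
(3) 0.53745 × 2.7456 × 0.69317 = 1.02286
Highest is cycle (2) at 1.0733 (>1, arbitrage).

1.0733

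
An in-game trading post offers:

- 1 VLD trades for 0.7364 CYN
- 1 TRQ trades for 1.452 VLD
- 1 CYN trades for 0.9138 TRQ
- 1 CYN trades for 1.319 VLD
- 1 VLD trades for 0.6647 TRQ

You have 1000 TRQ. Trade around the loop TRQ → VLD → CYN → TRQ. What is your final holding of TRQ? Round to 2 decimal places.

977.08

1000 TRQ × 1.452 = 1452 VLD
1452 VLD × 0.7364 = 1069.2528 CYN
1069.2528 CYN × 0.9138 = 977.08320864 TRQ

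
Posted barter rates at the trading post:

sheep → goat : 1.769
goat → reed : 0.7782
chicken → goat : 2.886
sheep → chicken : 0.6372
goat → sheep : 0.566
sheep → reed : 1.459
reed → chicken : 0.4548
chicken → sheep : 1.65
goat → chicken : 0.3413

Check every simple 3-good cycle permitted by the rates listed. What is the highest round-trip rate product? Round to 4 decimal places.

1.0949

reed→chicken→sheep→reed: 0.4548 × 1.65 × 1.459 = 1.09486
sheep→chicken→goat→sheep: 0.6372 × 2.886 × 0.566 = 1.04085
reed→chicken→goat→reed: 0.4548 × 2.886 × 0.7782 = 1.02143
sheep→goat→chicken→sheep: 1.769 × 0.3413 × 1.65 = 0.99620
Maximum is reed→chicken→sheep→reed at 1.0949; arbitrage exists.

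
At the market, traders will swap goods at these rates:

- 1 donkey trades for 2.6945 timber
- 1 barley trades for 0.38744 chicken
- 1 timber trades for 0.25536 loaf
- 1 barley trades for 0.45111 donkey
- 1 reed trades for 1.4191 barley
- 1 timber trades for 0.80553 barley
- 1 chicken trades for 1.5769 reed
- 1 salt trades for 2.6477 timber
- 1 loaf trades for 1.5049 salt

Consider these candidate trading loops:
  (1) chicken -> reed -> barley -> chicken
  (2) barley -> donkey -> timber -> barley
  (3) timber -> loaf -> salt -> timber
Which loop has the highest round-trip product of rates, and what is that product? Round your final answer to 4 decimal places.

1.0175

(1) 1.5769 × 1.4191 × 0.38744 = 0.86701
(2) 0.45111 × 2.6945 × 0.80553 = 0.97913
(3) 0.25536 × 1.5049 × 2.6477 = 1.01749
Highest is cycle (3) at 1.0175 (>1, arbitrage).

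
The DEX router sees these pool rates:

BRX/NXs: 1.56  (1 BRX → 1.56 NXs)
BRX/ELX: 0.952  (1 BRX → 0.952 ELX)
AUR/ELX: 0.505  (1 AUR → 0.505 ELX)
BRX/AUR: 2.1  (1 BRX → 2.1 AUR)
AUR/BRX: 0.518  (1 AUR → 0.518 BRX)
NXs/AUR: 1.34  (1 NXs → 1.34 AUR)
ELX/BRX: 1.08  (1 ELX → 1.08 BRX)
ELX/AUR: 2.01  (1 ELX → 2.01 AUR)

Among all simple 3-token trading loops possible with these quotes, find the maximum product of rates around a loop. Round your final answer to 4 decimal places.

AUR→ELX→BRX→AUR: 0.505 × 1.08 × 2.1 = 1.14534
AUR→BRX→NXs→AUR: 0.518 × 1.56 × 1.34 = 1.08283
AUR→BRX→ELX→AUR: 0.518 × 0.952 × 2.01 = 0.99120
Maximum is AUR→ELX→BRX→AUR at 1.1453; arbitrage exists.

1.1453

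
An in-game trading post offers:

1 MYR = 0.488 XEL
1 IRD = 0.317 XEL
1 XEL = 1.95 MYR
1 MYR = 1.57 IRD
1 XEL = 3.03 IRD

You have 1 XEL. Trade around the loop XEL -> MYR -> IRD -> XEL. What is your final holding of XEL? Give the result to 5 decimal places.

1 XEL × 1.95 = 1.95 MYR
1.95 MYR × 1.57 = 3.0615 IRD
3.0615 IRD × 0.317 = 0.9704955 XEL

0.97050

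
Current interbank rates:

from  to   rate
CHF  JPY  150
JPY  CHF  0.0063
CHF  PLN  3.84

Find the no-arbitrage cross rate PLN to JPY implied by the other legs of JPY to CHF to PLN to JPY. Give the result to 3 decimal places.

41.336

Known legs of the cycle: 0.0063 × 3.84 = 0.024192
For no arbitrage the full-cycle product must be 1, so the missing rate is 1 / 0.024192 ≈ 41.33598.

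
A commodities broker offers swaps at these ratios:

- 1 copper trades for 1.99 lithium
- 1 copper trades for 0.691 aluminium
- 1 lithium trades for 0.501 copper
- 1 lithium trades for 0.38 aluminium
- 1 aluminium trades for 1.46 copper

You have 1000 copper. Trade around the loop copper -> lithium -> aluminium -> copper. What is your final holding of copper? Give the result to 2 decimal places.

1000 copper × 1.99 = 1990 lithium
1990 lithium × 0.38 = 756.2 aluminium
756.2 aluminium × 1.46 = 1104.052 copper

1104.05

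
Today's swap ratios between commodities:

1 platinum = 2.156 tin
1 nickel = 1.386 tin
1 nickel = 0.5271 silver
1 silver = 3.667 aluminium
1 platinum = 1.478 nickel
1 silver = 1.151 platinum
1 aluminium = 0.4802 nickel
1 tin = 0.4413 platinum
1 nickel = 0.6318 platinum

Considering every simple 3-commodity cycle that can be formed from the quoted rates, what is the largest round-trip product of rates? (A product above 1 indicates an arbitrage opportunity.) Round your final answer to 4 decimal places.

0.9282

silver→aluminium→nickel→silver: 3.667 × 0.4802 × 0.5271 = 0.92817
platinum→nickel→tin→platinum: 1.478 × 1.386 × 0.4413 = 0.90401
silver→platinum→nickel→silver: 1.151 × 1.478 × 0.5271 = 0.89669
Maximum is silver→aluminium→nickel→silver at 0.9282; no arbitrage — every cycle loses value.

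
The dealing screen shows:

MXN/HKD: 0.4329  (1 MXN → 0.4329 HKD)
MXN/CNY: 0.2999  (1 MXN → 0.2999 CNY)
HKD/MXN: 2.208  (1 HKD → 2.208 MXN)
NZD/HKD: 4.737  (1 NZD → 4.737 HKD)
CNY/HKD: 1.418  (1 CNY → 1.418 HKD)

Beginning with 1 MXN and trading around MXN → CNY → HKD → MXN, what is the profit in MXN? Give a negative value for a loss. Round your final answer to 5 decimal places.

-0.06103

1 MXN × 0.2999 = 0.2999 CNY
0.2999 CNY × 1.418 = 0.4252582 HKD
0.4252582 HKD × 2.208 = 0.9389701056 MXN
Net change: 0.9389701056 − 1 = -0.0610298944 MXN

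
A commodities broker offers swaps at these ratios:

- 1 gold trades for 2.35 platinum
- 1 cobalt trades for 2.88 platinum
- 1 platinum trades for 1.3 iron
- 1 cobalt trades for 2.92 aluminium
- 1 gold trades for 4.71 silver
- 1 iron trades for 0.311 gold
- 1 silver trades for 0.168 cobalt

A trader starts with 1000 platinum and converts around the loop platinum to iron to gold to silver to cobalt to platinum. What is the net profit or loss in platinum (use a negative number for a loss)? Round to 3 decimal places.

1000 platinum × 1.3 = 1300 iron
1300 iron × 0.311 = 404.3 gold
404.3 gold × 4.71 = 1904.253 silver
1904.253 silver × 0.168 = 319.914504 cobalt
319.914504 cobalt × 2.88 = 921.35377152 platinum
Net change: 921.35377152 − 1000 = -78.64622848 platinum

-78.646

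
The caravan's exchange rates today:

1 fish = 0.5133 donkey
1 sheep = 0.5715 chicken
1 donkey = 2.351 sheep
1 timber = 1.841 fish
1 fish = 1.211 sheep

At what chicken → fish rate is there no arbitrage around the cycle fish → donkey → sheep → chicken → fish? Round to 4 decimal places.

1.4500

Known legs of the cycle: 0.5133 × 2.351 × 0.5715 = 0.68966808345
For no arbitrage the full-cycle product must be 1, so the missing rate is 1 / 0.68966808345 ≈ 1.449973.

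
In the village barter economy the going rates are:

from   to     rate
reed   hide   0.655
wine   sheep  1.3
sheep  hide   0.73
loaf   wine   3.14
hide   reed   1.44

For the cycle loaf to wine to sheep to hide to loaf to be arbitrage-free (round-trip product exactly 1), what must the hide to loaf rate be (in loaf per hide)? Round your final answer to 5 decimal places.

Known legs of the cycle: 3.14 × 1.3 × 0.73 = 2.97986
For no arbitrage the full-cycle product must be 1, so the missing rate is 1 / 2.97986 ≈ 0.3355862.

0.33559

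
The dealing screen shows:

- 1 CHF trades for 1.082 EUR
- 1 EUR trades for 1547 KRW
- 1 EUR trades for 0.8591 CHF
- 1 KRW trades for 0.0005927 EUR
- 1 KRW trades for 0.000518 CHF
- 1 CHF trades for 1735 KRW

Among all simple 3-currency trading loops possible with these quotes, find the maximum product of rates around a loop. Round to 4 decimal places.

0.8834

EUR→CHF→KRW→EUR: 0.8591 × 1735 × 0.0005927 = 0.88344
EUR→KRW→CHF→EUR: 1547 × 0.000518 × 1.082 = 0.86706
Maximum is EUR→CHF→KRW→EUR at 0.8834; no arbitrage — every cycle loses value.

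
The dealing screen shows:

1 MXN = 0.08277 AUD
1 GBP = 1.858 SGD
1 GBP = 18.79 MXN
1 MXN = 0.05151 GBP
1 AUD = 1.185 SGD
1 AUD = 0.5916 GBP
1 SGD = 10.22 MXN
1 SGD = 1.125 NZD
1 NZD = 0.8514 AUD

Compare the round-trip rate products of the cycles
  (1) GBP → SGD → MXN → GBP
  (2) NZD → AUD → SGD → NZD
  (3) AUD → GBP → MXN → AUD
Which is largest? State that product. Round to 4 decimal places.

(1) 1.858 × 10.22 × 0.05151 = 0.97811
(2) 0.8514 × 1.185 × 1.125 = 1.13502
(3) 0.5916 × 18.79 × 0.08277 = 0.92008
Highest is cycle (2) at 1.1350 (>1, arbitrage).

1.1350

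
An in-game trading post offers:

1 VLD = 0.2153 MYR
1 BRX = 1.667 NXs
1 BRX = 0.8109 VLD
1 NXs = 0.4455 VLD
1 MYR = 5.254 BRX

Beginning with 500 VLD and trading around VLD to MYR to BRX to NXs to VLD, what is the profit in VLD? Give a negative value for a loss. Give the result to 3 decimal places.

500 VLD × 0.2153 = 107.65 MYR
107.65 MYR × 5.254 = 565.5931 BRX
565.5931 BRX × 1.667 = 942.8436977 NXs
942.8436977 NXs × 0.4455 = 420.03686732535 VLD
Net change: 420.03686732535 − 500 = -79.96313267465 VLD

-79.963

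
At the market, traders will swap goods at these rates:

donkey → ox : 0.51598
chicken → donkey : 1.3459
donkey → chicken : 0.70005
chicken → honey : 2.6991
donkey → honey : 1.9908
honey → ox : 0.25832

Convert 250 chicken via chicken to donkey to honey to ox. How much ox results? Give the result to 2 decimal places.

250 chicken × 1.3459 = 336.475 donkey
336.475 donkey × 1.9908 = 669.85443 honey
669.85443 honey × 0.25832 = 173.0367963576 ox

173.04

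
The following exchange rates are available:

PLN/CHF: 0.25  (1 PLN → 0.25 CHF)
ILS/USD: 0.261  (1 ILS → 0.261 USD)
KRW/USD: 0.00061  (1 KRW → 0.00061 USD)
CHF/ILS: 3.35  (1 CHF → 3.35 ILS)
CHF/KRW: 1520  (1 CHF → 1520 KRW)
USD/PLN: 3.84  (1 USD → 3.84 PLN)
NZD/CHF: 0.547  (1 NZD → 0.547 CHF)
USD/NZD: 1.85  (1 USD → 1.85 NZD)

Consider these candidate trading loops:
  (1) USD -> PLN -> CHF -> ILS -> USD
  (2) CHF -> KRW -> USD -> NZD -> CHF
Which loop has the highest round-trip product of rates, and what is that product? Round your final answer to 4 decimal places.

0.9383

(1) 3.84 × 0.25 × 3.35 × 0.261 = 0.83938
(2) 1520 × 0.00061 × 1.85 × 0.547 = 0.93828
Highest is cycle (2) at 0.9383 (≤1, no arbitrage).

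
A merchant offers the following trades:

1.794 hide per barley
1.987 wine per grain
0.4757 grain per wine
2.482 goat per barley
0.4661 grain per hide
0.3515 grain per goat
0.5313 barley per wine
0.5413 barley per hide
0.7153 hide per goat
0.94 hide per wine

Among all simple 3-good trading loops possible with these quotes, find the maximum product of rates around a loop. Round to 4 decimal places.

hide→barley→goat→hide: 0.5413 × 2.482 × 0.7153 = 0.96101
wine→hide→grain→wine: 0.94 × 0.4661 × 1.987 = 0.87057
Maximum is hide→barley→goat→hide at 0.9610; no arbitrage — every cycle loses value.

0.9610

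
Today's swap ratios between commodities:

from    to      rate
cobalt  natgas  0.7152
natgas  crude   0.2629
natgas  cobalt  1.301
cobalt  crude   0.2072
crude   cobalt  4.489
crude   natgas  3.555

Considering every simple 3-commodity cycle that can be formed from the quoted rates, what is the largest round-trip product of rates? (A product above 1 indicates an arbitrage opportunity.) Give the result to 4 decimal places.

crude→natgas→cobalt→crude: 3.555 × 1.301 × 0.2072 = 0.95831
crude→cobalt→natgas→crude: 4.489 × 0.7152 × 0.2629 = 0.84405
Maximum is crude→natgas→cobalt→crude at 0.9583; no arbitrage — every cycle loses value.

0.9583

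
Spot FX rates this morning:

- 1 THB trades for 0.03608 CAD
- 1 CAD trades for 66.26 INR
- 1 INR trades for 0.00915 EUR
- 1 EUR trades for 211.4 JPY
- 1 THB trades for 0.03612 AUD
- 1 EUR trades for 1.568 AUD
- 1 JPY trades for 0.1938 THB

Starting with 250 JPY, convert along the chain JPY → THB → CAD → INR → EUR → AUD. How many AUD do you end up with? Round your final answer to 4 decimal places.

250 JPY × 0.1938 = 48.45 THB
48.45 THB × 0.03608 = 1.748076 CAD
1.748076 CAD × 66.26 = 115.82751576 INR
115.82751576 INR × 0.00915 = 1.059821769204 EUR
1.059821769204 EUR × 1.568 = 1.661800534111872 AUD

1.6618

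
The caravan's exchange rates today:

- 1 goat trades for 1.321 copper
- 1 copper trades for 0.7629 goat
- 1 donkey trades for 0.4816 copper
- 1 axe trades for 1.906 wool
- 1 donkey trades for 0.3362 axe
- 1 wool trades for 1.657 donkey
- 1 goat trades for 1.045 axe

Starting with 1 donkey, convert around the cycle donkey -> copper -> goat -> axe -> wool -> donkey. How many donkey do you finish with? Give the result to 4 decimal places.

1 donkey × 0.4816 = 0.4816 copper
0.4816 copper × 0.7629 = 0.36741264 goat
0.36741264 goat × 1.045 = 0.3839462088 axe
0.3839462088 axe × 1.906 = 0.7318014739728 wool
0.7318014739728 wool × 1.657 = 1.2125950423729296 donkey

1.2126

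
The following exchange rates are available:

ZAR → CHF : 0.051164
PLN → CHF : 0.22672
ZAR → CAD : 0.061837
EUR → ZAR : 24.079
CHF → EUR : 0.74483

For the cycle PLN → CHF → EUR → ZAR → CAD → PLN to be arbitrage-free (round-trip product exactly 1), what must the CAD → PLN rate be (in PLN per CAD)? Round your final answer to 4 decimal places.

Known legs of the cycle: 0.22672 × 0.74483 × 24.079 × 0.061837 = 0.2514397013049912848
For no arbitrage the full-cycle product must be 1, so the missing rate is 1 / 0.2514397013049912848 ≈ 3.977097.

3.9771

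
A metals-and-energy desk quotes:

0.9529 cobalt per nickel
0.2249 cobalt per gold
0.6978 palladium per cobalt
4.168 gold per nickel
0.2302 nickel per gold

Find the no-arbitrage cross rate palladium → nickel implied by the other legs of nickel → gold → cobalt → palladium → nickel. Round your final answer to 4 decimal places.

1.5288

Known legs of the cycle: 4.168 × 0.2249 × 0.6978 = 0.65410599696
For no arbitrage the full-cycle product must be 1, so the missing rate is 1 / 0.65410599696 ≈ 1.528804.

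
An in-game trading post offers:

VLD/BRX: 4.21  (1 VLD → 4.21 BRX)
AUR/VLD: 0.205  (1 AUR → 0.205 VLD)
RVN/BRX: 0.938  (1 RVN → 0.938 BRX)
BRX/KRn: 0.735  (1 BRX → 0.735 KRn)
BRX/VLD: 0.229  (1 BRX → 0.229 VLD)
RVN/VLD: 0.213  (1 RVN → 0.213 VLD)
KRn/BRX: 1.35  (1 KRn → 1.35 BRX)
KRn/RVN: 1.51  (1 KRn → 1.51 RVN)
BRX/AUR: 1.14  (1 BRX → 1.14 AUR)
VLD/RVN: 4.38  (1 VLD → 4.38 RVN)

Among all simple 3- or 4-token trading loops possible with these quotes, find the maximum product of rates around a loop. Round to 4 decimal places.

1.0410

BRX→KRn→RVN→BRX: 0.735 × 1.51 × 0.938 = 1.04104
VLD→BRX→KRn→RVN→VLD: 4.21 × 0.735 × 1.51 × 0.213 = 0.99524
VLD→BRX→AUR→VLD: 4.21 × 1.14 × 0.205 = 0.98388
VLD→RVN→BRX→AUR→VLD: 4.38 × 0.938 × 1.14 × 0.205 = 0.96014
VLD→RVN→BRX→VLD: 4.38 × 0.938 × 0.229 = 0.94083
Maximum is BRX→KRn→RVN→BRX at 1.0410; arbitrage exists.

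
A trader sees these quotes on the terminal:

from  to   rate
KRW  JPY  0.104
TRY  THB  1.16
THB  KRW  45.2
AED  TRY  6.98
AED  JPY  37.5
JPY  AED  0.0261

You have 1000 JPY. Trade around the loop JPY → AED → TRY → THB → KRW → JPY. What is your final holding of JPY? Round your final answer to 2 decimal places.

1000 JPY × 0.0261 = 26.1 AED
26.1 AED × 6.98 = 182.178 TRY
182.178 TRY × 1.16 = 211.32648 THB
211.32648 THB × 45.2 = 9551.956896 KRW
9551.956896 KRW × 0.104 = 993.403517184 JPY

993.40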